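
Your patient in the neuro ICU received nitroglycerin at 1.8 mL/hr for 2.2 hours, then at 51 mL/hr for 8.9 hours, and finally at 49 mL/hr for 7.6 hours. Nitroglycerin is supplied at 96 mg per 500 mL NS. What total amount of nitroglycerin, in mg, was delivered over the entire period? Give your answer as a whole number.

159 mg

Concentration = 96 mg ÷ 500 mL = 0.192 mg/mL
Stage 1: 1.8 mL/hr × 2.2 hr = 3.96 mL → 3.96 mL × 0.192 mg/mL = 0.76032 mg
Stage 2: 51 mL/hr × 8.9 hr = 453.9 mL → 453.9 mL × 0.192 mg/mL = 87.1488 mg
Stage 3: 49 mL/hr × 7.6 hr = 372.4 mL → 372.4 mL × 0.192 mg/mL = 71.5008 mg
Total = 0.76032 + 87.1488 + 71.5008 = 159.4099 mg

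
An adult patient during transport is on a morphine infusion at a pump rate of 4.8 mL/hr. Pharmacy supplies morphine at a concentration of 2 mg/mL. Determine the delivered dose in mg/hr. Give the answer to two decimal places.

Drug rate = 4.8 mL/hr × 2 mg/mL = 9.6 mg/hr

9.60 mg/hr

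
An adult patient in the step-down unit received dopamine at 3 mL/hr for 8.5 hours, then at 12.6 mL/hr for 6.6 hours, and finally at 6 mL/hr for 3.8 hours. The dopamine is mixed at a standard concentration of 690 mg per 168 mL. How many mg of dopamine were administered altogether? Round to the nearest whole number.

Concentration = 690 mg ÷ 168 mL = 4.107143 mg/mL
Stage 1: 3 mL/hr × 8.5 hr = 25.5 mL → 25.5 mL × 4.107143 mg/mL = 104.7321 mg
Stage 2: 12.6 mL/hr × 6.6 hr = 83.16 mL → 83.16 mL × 4.107143 mg/mL = 341.55 mg
Stage 3: 6 mL/hr × 3.8 hr = 22.8 mL → 22.8 mL × 4.107143 mg/mL = 93.64286 mg
Total = 104.7321 + 341.55 + 93.64286 = 539.925 mg

540 mg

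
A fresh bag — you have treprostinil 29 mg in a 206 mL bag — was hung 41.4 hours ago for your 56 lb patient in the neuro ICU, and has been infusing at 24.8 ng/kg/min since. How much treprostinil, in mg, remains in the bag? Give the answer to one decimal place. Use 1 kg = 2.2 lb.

Weight = 56 lb ÷ 2.2 lb/kg = 25.45455 kg
Dose = 24.8 ng/kg/min × 25.45455 kg = 631.2727 ng/min
631.2727 ng/min × 60 min/hr = 37876.36 ng/hr
Concentration = 29 mg ÷ 206 mL = 0.1407767 mg/mL = 140776.7 ng/mL
Rate = 37876.36 ng/hr ÷ 140776.7 ng/mL = 0.2690528 mL/hr
Volume infused = 0.2690528 mL/hr × 41.4 hr = 11.13879 mL
Volume remaining = 206 − 11.13879 = 194.8612 mL
Drug remaining = 194.8612 mL × 140776.7 ng/mL = 27431919 ng = 27.43192 mg

27.4 mg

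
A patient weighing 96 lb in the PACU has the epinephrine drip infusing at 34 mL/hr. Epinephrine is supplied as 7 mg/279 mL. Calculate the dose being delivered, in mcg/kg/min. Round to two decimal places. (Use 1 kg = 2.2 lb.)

Weight = 96 lb ÷ 2.2 lb/kg = 43.63636 kg
Concentration = 7 mg ÷ 279 mL = 0.02508961 mg/mL = 25.08961 mcg/mL
Drug rate = 34 mL/hr × 25.08961 mcg/mL = 853.0466 mcg/hr
853.0466 mcg/hr ÷ 60 min/hr = 14.21744 mcg/min
14.21744 mcg/min ÷ 43.63636 kg = 0.3258164 mcg/kg/min

0.33 mcg/kg/min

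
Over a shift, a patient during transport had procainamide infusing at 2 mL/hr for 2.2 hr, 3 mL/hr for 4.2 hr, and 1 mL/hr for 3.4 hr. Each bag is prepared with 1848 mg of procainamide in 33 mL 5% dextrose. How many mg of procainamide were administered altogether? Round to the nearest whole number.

1142 mg

Concentration = 1848 mg ÷ 33 mL = 56 mg/mL
Stage 1: 2 mL/hr × 2.2 hr = 4.4 mL → 4.4 mL × 56 mg/mL = 246.4 mg
Stage 2: 3 mL/hr × 4.2 hr = 12.6 mL → 12.6 mL × 56 mg/mL = 705.6 mg
Stage 3: 1 mL/hr × 3.4 hr = 3.4 mL → 3.4 mL × 56 mg/mL = 190.4 mg
Total = 246.4 + 705.6 + 190.4 = 1142.4 mg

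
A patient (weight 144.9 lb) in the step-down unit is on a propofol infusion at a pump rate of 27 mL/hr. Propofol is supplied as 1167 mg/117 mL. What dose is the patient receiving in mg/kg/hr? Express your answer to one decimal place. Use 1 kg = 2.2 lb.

4.1 mg/kg/hr

Weight = 144.9 lb ÷ 2.2 lb/kg = 65.86364 kg
Concentration = 1167 mg ÷ 117 mL = 9.974359 mg/mL
Drug rate = 27 mL/hr × 9.974359 mg/mL = 269.3077 mg/hr
269.3077 mg/hr ÷ 65.86364 kg = 4.088868 mg/kg/hr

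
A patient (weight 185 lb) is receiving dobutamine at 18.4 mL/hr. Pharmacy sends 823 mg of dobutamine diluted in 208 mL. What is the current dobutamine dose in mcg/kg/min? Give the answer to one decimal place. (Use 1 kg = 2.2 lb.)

Weight = 185 lb ÷ 2.2 lb/kg = 84.09091 kg
Concentration = 823 mg ÷ 208 mL = 3.956731 mg/mL = 3956.731 mcg/mL
Drug rate = 18.4 mL/hr × 3956.731 mcg/mL = 72803.85 mcg/hr
72803.85 mcg/hr ÷ 60 min/hr = 1213.397 mcg/min
1213.397 mcg/min ÷ 84.09091 kg = 14.42959 mcg/kg/min

14.4 mcg/kg/min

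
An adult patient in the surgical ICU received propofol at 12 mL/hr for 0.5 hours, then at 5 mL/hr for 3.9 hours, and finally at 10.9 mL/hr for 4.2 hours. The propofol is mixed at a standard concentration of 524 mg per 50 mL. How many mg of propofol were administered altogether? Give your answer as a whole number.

747 mg

Concentration = 524 mg ÷ 50 mL = 10.48 mg/mL
Stage 1: 12 mL/hr × 0.5 hr = 6 mL → 6 mL × 10.48 mg/mL = 62.88 mg
Stage 2: 5 mL/hr × 3.9 hr = 19.5 mL → 19.5 mL × 10.48 mg/mL = 204.36 mg
Stage 3: 10.9 mL/hr × 4.2 hr = 45.78 mL → 45.78 mL × 10.48 mg/mL = 479.7744 mg
Total = 62.88 + 204.36 + 479.7744 = 747.0144 mg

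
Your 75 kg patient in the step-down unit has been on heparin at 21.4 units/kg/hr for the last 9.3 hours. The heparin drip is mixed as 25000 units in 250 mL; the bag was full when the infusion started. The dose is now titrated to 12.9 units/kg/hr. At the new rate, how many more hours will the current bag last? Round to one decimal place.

10.4 hours

Initial rate:
Dose = 21.4 units/kg/hr × 75 kg = 1605 units/hr
Concentration = 25000 units ÷ 250 mL = 100 units/mL
Rate = 1605 units/hr ÷ 100 units/mL = 16.05 mL/hr
Volume infused so far = 16.05 mL/hr × 9.3 hr = 149.265 mL
Volume remaining = 250 − 149.265 = 100.735 mL
New rate:
Dose = 12.9 units/kg/hr × 75 kg = 967.5 units/hr
Rate = 967.5 units/hr ÷ 100 units/mL = 9.675 mL/hr
Time remaining = 100.735 mL ÷ 9.675 mL/hr = 10.41189 hr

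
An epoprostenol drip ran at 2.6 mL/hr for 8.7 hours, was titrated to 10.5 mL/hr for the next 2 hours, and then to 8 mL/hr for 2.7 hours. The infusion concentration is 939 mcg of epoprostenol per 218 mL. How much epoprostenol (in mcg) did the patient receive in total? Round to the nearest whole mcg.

Concentration = 939 mcg ÷ 218 mL = 4.307339 mcg/mL
Stage 1: 2.6 mL/hr × 8.7 hr = 22.62 mL → 22.62 mL × 4.307339 mcg/mL = 97.43202 mcg
Stage 2: 10.5 mL/hr × 2 hr = 21 mL → 21 mL × 4.307339 mcg/mL = 90.45413 mcg
Stage 3: 8 mL/hr × 2.7 hr = 21.6 mL → 21.6 mL × 4.307339 mcg/mL = 93.03853 mcg
Total = 97.43202 + 90.45413 + 93.03853 = 280.9247 mcg

281 mcg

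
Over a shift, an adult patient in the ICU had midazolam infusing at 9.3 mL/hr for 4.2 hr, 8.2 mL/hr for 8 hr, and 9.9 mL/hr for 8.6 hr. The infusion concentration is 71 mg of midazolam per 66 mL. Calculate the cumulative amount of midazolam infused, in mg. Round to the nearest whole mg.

204 mg

Concentration = 71 mg ÷ 66 mL = 1.075758 mg/mL
Stage 1: 9.3 mL/hr × 4.2 hr = 39.06 mL → 39.06 mL × 1.075758 mg/mL = 42.01909 mg
Stage 2: 8.2 mL/hr × 8 hr = 65.6 mL → 65.6 mL × 1.075758 mg/mL = 70.5697 mg
Stage 3: 9.9 mL/hr × 8.6 hr = 85.14 mL → 85.14 mL × 1.075758 mg/mL = 91.59 mg
Total = 42.01909 + 70.5697 + 91.59 = 204.1788 mg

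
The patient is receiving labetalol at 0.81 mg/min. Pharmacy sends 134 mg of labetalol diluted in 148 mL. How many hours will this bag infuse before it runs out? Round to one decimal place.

2.8 hours

0.81 mg/min × 60 min/hr = 48.6 mg/hr
Concentration = 134 mg ÷ 148 mL = 0.9054054 mg/mL
Rate = 48.6 mg/hr ÷ 0.9054054 mg/mL = 53.67761 mL/hr
Duration = 148 mL ÷ 53.67761 mL/hr = 2.757202 hr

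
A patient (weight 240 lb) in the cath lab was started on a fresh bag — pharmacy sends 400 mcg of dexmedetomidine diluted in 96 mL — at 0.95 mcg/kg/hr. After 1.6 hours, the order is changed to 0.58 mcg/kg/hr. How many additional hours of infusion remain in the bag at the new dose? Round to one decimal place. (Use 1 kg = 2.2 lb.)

3.7 hours

Initial rate:
Weight = 240 lb ÷ 2.2 lb/kg = 109.0909 kg
Dose = 0.95 mcg/kg/hr × 109.0909 kg = 103.6364 mcg/hr
Concentration = 400 mcg ÷ 96 mL = 4.166667 mcg/mL
Rate = 103.6364 mcg/hr ÷ 4.166667 mcg/mL = 24.87273 mL/hr
Volume infused so far = 24.87273 mL/hr × 1.6 hr = 39.79636 mL
Volume remaining = 96 − 39.79636 = 56.20364 mL
New rate:
Dose = 0.58 mcg/kg/hr × 109.0909 kg = 63.27273 mcg/hr
Rate = 63.27273 mcg/hr ÷ 4.166667 mcg/mL = 15.18545 mL/hr
Time remaining = 56.20364 mL ÷ 15.18545 mL/hr = 3.701149 hr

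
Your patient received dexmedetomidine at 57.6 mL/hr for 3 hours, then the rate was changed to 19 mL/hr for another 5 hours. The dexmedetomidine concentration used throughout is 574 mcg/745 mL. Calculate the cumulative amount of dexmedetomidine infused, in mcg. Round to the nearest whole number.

206 mcg

Concentration = 574 mcg ÷ 745 mL = 0.7704698 mcg/mL
Stage 1: 57.6 mL/hr × 3 hr = 172.8 mL → 172.8 mL × 0.7704698 mcg/mL = 133.1372 mcg
Stage 2: 19 mL/hr × 5 hr = 95 mL → 95 mL × 0.7704698 mcg/mL = 73.19463 mcg
Total = 133.1372 + 73.19463 = 206.3318 mcg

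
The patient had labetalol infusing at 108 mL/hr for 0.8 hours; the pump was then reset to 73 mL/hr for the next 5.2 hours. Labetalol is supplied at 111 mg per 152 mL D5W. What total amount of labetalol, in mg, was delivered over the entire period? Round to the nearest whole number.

340 mg

Concentration = 111 mg ÷ 152 mL = 0.7302632 mg/mL
Stage 1: 108 mL/hr × 0.8 hr = 86.4 mL → 86.4 mL × 0.7302632 mg/mL = 63.09474 mg
Stage 2: 73 mL/hr × 5.2 hr = 379.6 mL → 379.6 mL × 0.7302632 mg/mL = 277.2079 mg
Total = 63.09474 + 277.2079 = 340.3026 mg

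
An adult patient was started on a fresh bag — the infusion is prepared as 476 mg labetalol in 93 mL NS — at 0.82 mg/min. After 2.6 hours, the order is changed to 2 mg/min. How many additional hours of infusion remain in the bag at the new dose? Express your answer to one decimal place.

2.9 hours

Initial rate:
0.82 mg/min × 60 min/hr = 49.2 mg/hr
Concentration = 476 mg ÷ 93 mL = 5.11828 mg/mL
Rate = 49.2 mg/hr ÷ 5.11828 mg/mL = 9.612605 mL/hr
Volume infused so far = 9.612605 mL/hr × 2.6 hr = 24.99277 mL
Volume remaining = 93 − 24.99277 = 68.00723 mL
New rate:
2 mg/min × 60 min/hr = 120 mg/hr
Rate = 120 mg/hr ÷ 5.11828 mg/mL = 23.44538 mL/hr
Time remaining = 68.00723 mL ÷ 23.44538 mL/hr = 2.900667 hr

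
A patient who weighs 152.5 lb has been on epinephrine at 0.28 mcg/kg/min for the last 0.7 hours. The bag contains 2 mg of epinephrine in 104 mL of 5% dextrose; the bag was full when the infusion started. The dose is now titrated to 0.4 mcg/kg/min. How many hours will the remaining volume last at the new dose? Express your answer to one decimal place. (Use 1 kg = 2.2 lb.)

Initial rate:
Weight = 152.5 lb ÷ 2.2 lb/kg = 69.31818 kg
Dose = 0.28 mcg/kg/min × 69.31818 kg = 19.40909 mcg/min
19.40909 mcg/min × 60 min/hr = 1164.545 mcg/hr
Concentration = 2 mg ÷ 104 mL = 0.01923077 mg/mL = 19.23077 mcg/mL
Rate = 1164.545 mcg/hr ÷ 19.23077 mcg/mL = 60.55636 mL/hr
Volume infused so far = 60.55636 mL/hr × 0.7 hr = 42.38945 mL
Volume remaining = 104 − 42.38945 = 61.61055 mL
New rate:
Dose = 0.4 mcg/kg/min × 69.31818 kg = 27.72727 mcg/min
27.72727 mcg/min × 60 min/hr = 1663.636 mcg/hr
Rate = 1663.636 mcg/hr ÷ 19.23077 mcg/mL = 86.50909 mL/hr
Time remaining = 61.61055 mL ÷ 86.50909 mL/hr = 0.7121858 hr

0.7 hours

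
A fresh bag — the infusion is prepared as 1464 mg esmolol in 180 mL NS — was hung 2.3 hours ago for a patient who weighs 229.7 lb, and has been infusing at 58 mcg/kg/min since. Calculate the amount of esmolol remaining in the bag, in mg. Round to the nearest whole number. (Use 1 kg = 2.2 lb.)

628 mg

Weight = 229.7 lb ÷ 2.2 lb/kg = 104.4091 kg
Dose = 58 mcg/kg/min × 104.4091 kg = 6055.727 mcg/min
6055.727 mcg/min × 60 min/hr = 363343.6 mcg/hr
Concentration = 1464 mg ÷ 180 mL = 8.133333 mg/mL = 8133.333 mcg/mL
Rate = 363343.6 mcg/hr ÷ 8133.333 mcg/mL = 44.6734 mL/hr
Volume infused = 44.6734 mL/hr × 2.3 hr = 102.7488 mL
Volume remaining = 180 − 102.7488 = 77.25118 mL
Drug remaining = 77.25118 mL × 8133.333 mcg/mL = 628309.6 mcg = 628.3096 mg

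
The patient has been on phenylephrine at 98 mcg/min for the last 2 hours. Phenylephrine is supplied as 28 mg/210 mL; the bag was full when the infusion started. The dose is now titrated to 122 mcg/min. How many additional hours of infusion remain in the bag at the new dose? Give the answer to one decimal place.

Initial rate:
98 mcg/min × 60 min/hr = 5880 mcg/hr
Concentration = 28 mg ÷ 210 mL = 0.1333333 mg/mL = 133.3333 mcg/mL
Rate = 5880 mcg/hr ÷ 133.3333 mcg/mL = 44.1 mL/hr
Volume infused so far = 44.1 mL/hr × 2 hr = 88.2 mL
Volume remaining = 210 − 88.2 = 121.8 mL
New rate:
122 mcg/min × 60 min/hr = 7320 mcg/hr
Rate = 7320 mcg/hr ÷ 133.3333 mcg/mL = 54.9 mL/hr
Time remaining = 121.8 mL ÷ 54.9 mL/hr = 2.218579 hr

2.2 hours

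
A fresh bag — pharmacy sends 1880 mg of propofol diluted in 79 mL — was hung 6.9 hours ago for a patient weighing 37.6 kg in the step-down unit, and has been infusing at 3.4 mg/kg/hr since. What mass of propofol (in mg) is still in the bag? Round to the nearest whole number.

Dose = 3.4 mg/kg/hr × 37.6 kg = 127.84 mg/hr
Concentration = 1880 mg ÷ 79 mL = 23.79747 mg/mL
Rate = 127.84 mg/hr ÷ 23.79747 mg/mL = 5.372 mL/hr
Volume infused = 5.372 mL/hr × 6.9 hr = 37.0668 mL
Volume remaining = 79 − 37.0668 = 41.9332 mL
Drug remaining = 41.9332 mL × 23.79747 mg/mL = 997.904 mg

998 mg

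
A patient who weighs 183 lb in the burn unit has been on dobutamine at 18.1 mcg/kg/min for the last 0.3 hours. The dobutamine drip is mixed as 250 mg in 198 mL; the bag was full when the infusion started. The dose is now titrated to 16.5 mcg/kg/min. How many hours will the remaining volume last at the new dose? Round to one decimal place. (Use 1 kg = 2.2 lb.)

Initial rate:
Weight = 183 lb ÷ 2.2 lb/kg = 83.18182 kg
Dose = 18.1 mcg/kg/min × 83.18182 kg = 1505.591 mcg/min
1505.591 mcg/min × 60 min/hr = 90335.45 mcg/hr
Concentration = 250 mg ÷ 198 mL = 1.262626 mg/mL = 1262.626 mcg/mL
Rate = 90335.45 mcg/hr ÷ 1262.626 mcg/mL = 71.54568 mL/hr
Volume infused so far = 71.54568 mL/hr × 0.3 hr = 21.4637 mL
Volume remaining = 198 − 21.4637 = 176.5363 mL
New rate:
Dose = 16.5 mcg/kg/min × 83.18182 kg = 1372.5 mcg/min
1372.5 mcg/min × 60 min/hr = 82350 mcg/hr
Rate = 82350 mcg/hr ÷ 1262.626 mcg/mL = 65.2212 mL/hr
Time remaining = 176.5363 mL ÷ 65.2212 mL/hr = 2.706732 hr

2.7 hours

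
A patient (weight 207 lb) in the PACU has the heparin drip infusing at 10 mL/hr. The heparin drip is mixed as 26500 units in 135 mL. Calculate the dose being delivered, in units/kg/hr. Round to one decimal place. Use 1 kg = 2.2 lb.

Weight = 207 lb ÷ 2.2 lb/kg = 94.09091 kg
Concentration = 26500 units ÷ 135 mL = 196.2963 units/mL
Drug rate = 10 mL/hr × 196.2963 units/mL = 1962.963 units/hr
1962.963 units/hr ÷ 94.09091 kg = 20.86241 units/kg/hr

20.9 units/kg/hr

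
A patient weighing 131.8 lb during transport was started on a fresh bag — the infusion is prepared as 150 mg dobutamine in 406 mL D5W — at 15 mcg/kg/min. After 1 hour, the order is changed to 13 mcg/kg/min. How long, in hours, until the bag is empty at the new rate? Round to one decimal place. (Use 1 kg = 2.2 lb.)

Initial rate:
Weight = 131.8 lb ÷ 2.2 lb/kg = 59.90909 kg
Dose = 15 mcg/kg/min × 59.90909 kg = 898.6364 mcg/min
898.6364 mcg/min × 60 min/hr = 53918.18 mcg/hr
Concentration = 150 mg ÷ 406 mL = 0.3694581 mg/mL = 369.4581 mcg/mL
Rate = 53918.18 mcg/hr ÷ 369.4581 mcg/mL = 145.9385 mL/hr
Volume infused so far = 145.9385 mL/hr × 1 hr = 145.9385 mL
Volume remaining = 406 − 145.9385 = 260.0615 mL
New rate:
Dose = 13 mcg/kg/min × 59.90909 kg = 778.8182 mcg/min
778.8182 mcg/min × 60 min/hr = 46729.09 mcg/hr
Rate = 46729.09 mcg/hr ÷ 369.4581 mcg/mL = 126.4801 mL/hr
Time remaining = 260.0615 mL ÷ 126.4801 mL/hr = 2.056146 hr

2.1 hours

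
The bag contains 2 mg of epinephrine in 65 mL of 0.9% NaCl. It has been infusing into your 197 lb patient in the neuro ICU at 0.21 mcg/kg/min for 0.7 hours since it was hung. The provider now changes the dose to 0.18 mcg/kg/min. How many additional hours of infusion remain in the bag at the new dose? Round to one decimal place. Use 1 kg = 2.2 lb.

Initial rate:
Weight = 197 lb ÷ 2.2 lb/kg = 89.54545 kg
Dose = 0.21 mcg/kg/min × 89.54545 kg = 18.80455 mcg/min
18.80455 mcg/min × 60 min/hr = 1128.273 mcg/hr
Concentration = 2 mg ÷ 65 mL = 0.03076923 mg/mL = 30.76923 mcg/mL
Rate = 1128.273 mcg/hr ÷ 30.76923 mcg/mL = 36.66886 mL/hr
Volume infused so far = 36.66886 mL/hr × 0.7 hr = 25.6682 mL
Volume remaining = 65 − 25.6682 = 39.3318 mL
New rate:
Dose = 0.18 mcg/kg/min × 89.54545 kg = 16.11818 mcg/min
16.11818 mcg/min × 60 min/hr = 967.0909 mcg/hr
Rate = 967.0909 mcg/hr ÷ 30.76923 mcg/mL = 31.43045 mL/hr
Time remaining = 39.3318 mL ÷ 31.43045 mL/hr = 1.251391 hr

1.3 hours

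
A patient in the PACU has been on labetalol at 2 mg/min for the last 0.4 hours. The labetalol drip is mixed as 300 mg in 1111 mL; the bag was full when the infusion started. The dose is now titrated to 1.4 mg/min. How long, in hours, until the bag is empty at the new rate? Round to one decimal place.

Initial rate:
2 mg/min × 60 min/hr = 120 mg/hr
Concentration = 300 mg ÷ 1111 mL = 0.270027 mg/mL
Rate = 120 mg/hr ÷ 0.270027 mg/mL = 444.4 mL/hr
Volume infused so far = 444.4 mL/hr × 0.4 hr = 177.76 mL
Volume remaining = 1111 − 177.76 = 933.24 mL
New rate:
1.4 mg/min × 60 min/hr = 84 mg/hr
Rate = 84 mg/hr ÷ 0.270027 mg/mL = 311.08 mL/hr
Time remaining = 933.24 mL ÷ 311.08 mL/hr = 3 hr

3.0 hours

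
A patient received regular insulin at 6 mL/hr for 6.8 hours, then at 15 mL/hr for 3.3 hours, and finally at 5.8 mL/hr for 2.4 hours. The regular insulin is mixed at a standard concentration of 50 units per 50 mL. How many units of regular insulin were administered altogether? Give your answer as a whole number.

Concentration = 50 units ÷ 50 mL = 1 units/mL
Stage 1: 6 mL/hr × 6.8 hr = 40.8 mL → 40.8 mL × 1 units/mL = 40.8 units
Stage 2: 15 mL/hr × 3.3 hr = 49.5 mL → 49.5 mL × 1 units/mL = 49.5 units
Stage 3: 5.8 mL/hr × 2.4 hr = 13.92 mL → 13.92 mL × 1 units/mL = 13.92 units
Total = 40.8 + 49.5 + 13.92 = 104.22 units

104 units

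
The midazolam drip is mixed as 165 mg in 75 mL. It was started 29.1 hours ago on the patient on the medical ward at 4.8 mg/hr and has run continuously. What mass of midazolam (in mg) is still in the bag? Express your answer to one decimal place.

25.3 mg

Concentration = 165 mg ÷ 75 mL = 2.2 mg/mL
Rate = 4.8 mg/hr ÷ 2.2 mg/mL = 2.181818 mL/hr
Volume infused = 2.181818 mL/hr × 29.1 hr = 63.49091 mL
Volume remaining = 75 − 63.49091 = 11.50909 mL
Drug remaining = 11.50909 mL × 2.2 mg/mL = 25.32 mg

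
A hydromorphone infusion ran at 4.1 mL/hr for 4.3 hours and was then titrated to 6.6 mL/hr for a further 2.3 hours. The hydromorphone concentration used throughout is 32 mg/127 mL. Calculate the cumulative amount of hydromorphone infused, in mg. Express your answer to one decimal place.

Concentration = 32 mg ÷ 127 mL = 0.2519685 mg/mL
Stage 1: 4.1 mL/hr × 4.3 hr = 17.63 mL → 17.63 mL × 0.2519685 mg/mL = 4.442205 mg
Stage 2: 6.6 mL/hr × 2.3 hr = 15.18 mL → 15.18 mL × 0.2519685 mg/mL = 3.824882 mg
Total = 4.442205 + 3.824882 = 8.267087 mg

8.3 mg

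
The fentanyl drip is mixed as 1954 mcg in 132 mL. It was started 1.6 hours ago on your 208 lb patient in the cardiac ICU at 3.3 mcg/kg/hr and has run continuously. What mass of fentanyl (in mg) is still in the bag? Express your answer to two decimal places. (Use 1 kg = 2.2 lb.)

1.45 mg

Weight = 208 lb ÷ 2.2 lb/kg = 94.54545 kg
Dose = 3.3 mcg/kg/hr × 94.54545 kg = 312 mcg/hr
Concentration = 1954 mcg ÷ 132 mL = 14.80303 mcg/mL
Rate = 312 mcg/hr ÷ 14.80303 mcg/mL = 21.07677 mL/hr
Volume infused = 21.07677 mL/hr × 1.6 hr = 33.72282 mL
Volume remaining = 132 − 33.72282 = 98.27718 mL
Drug remaining = 98.27718 mL × 14.80303 mcg/mL = 1454.8 mcg = 1.4548 mg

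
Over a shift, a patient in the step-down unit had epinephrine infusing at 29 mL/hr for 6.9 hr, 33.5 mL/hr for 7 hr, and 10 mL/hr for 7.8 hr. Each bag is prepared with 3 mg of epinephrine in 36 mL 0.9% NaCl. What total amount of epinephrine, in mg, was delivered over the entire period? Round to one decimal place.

42.7 mg

Concentration = 3 mg ÷ 36 mL = 0.08333333 mg/mL
Stage 1: 29 mL/hr × 6.9 hr = 200.1 mL → 200.1 mL × 0.08333333 mg/mL = 16.675 mg
Stage 2: 33.5 mL/hr × 7 hr = 234.5 mL → 234.5 mL × 0.08333333 mg/mL = 19.54167 mg
Stage 3: 10 mL/hr × 7.8 hr = 78 mL → 78 mL × 0.08333333 mg/mL = 6.5 mg
Total = 16.675 + 19.54167 + 6.5 = 42.71667 mg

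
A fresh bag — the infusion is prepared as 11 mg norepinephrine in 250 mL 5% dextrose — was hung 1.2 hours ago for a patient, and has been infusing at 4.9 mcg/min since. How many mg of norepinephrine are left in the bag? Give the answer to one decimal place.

4.9 mcg/min × 60 min/hr = 294 mcg/hr
Concentration = 11 mg ÷ 250 mL = 0.044 mg/mL = 44 mcg/mL
Rate = 294 mcg/hr ÷ 44 mcg/mL = 6.681818 mL/hr
Volume infused = 6.681818 mL/hr × 1.2 hr = 8.018182 mL
Volume remaining = 250 − 8.018182 = 241.9818 mL
Drug remaining = 241.9818 mL × 44 mcg/mL = 10647.2 mcg = 10.6472 mg

10.6 mg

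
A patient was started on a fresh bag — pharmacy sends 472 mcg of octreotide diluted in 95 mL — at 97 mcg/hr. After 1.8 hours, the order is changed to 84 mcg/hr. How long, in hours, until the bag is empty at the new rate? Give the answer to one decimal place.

Initial rate:
Concentration = 472 mcg ÷ 95 mL = 4.968421 mcg/mL
Rate = 97 mcg/hr ÷ 4.968421 mcg/mL = 19.52331 mL/hr
Volume infused so far = 19.52331 mL/hr × 1.8 hr = 35.14195 mL
Volume remaining = 95 − 35.14195 = 59.85805 mL
New rate:
Rate = 84 mcg/hr ÷ 4.968421 mcg/mL = 16.90678 mL/hr
Time remaining = 59.85805 mL ÷ 16.90678 mL/hr = 3.540476 hr

3.5 hours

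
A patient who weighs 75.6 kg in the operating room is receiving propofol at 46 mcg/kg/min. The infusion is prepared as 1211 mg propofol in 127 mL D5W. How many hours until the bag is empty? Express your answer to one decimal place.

Dose = 46 mcg/kg/min × 75.6 kg = 3477.6 mcg/min
3477.6 mcg/min × 60 min/hr = 208656 mcg/hr
Concentration = 1211 mg ÷ 127 mL = 9.535433 mg/mL = 9535.433 mcg/mL
Rate = 208656 mcg/hr ÷ 9535.433 mcg/mL = 21.88217 mL/hr
Duration = 127 mL ÷ 21.88217 mL/hr = 5.803811 hr

5.8 hours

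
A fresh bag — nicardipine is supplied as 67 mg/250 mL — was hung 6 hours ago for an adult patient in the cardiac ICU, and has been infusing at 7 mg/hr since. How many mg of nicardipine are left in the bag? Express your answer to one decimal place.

Concentration = 67 mg ÷ 250 mL = 0.268 mg/mL
Rate = 7 mg/hr ÷ 0.268 mg/mL = 26.1194 mL/hr
Volume infused = 26.1194 mL/hr × 6 hr = 156.7164 mL
Volume remaining = 250 − 156.7164 = 93.28358 mL
Drug remaining = 93.28358 mL × 0.268 mg/mL = 25 mg

25.0 mg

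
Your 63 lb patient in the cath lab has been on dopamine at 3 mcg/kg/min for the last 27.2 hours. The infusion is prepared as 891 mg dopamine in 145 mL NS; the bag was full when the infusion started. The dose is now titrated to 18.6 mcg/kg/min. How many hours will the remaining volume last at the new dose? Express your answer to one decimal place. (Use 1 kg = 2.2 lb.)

23.5 hours

Initial rate:
Weight = 63 lb ÷ 2.2 lb/kg = 28.63636 kg
Dose = 3 mcg/kg/min × 28.63636 kg = 85.90909 mcg/min
85.90909 mcg/min × 60 min/hr = 5154.545 mcg/hr
Concentration = 891 mg ÷ 145 mL = 6.144828 mg/mL = 6144.828 mcg/mL
Rate = 5154.545 mcg/hr ÷ 6144.828 mcg/mL = 0.838843 mL/hr
Volume infused so far = 0.838843 mL/hr × 27.2 hr = 22.81653 mL
Volume remaining = 145 − 22.81653 = 122.1835 mL
New rate:
Dose = 18.6 mcg/kg/min × 28.63636 kg = 532.6364 mcg/min
532.6364 mcg/min × 60 min/hr = 31958.18 mcg/hr
Rate = 31958.18 mcg/hr ÷ 6144.828 mcg/mL = 5.200826 mL/hr
Time remaining = 122.1835 mL ÷ 5.200826 mL/hr = 23.49309 hr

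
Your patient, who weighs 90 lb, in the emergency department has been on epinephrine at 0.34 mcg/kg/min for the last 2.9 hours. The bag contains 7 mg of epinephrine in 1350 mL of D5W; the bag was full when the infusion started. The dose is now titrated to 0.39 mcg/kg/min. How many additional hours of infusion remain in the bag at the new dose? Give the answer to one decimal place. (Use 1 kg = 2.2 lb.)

Initial rate:
Weight = 90 lb ÷ 2.2 lb/kg = 40.90909 kg
Dose = 0.34 mcg/kg/min × 40.90909 kg = 13.90909 mcg/min
13.90909 mcg/min × 60 min/hr = 834.5455 mcg/hr
Concentration = 7 mg ÷ 1350 mL = 0.005185185 mg/mL = 5.185185 mcg/mL
Rate = 834.5455 mcg/hr ÷ 5.185185 mcg/mL = 160.9481 mL/hr
Volume infused so far = 160.9481 mL/hr × 2.9 hr = 466.7494 mL
Volume remaining = 1350 − 466.7494 = 883.2506 mL
New rate:
Dose = 0.39 mcg/kg/min × 40.90909 kg = 15.95455 mcg/min
15.95455 mcg/min × 60 min/hr = 957.2727 mcg/hr
Rate = 957.2727 mcg/hr ÷ 5.185185 mcg/mL = 184.6169 mL/hr
Time remaining = 883.2506 mL ÷ 184.6169 mL/hr = 4.784236 hr

4.8 hours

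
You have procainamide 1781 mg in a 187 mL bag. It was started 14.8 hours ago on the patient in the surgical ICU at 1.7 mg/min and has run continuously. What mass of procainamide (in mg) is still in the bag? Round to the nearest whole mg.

1.7 mg/min × 60 min/hr = 102 mg/hr
Concentration = 1781 mg ÷ 187 mL = 9.524064 mg/mL
Rate = 102 mg/hr ÷ 9.524064 mg/mL = 10.70971 mL/hr
Volume infused = 10.70971 mL/hr × 14.8 hr = 158.5038 mL
Volume remaining = 187 − 158.5038 = 28.49624 mL
Drug remaining = 28.49624 mL × 9.524064 mg/mL = 271.4 mg

271 mg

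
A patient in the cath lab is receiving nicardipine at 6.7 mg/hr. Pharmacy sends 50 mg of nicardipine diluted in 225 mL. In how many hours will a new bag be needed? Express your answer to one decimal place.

Concentration = 50 mg ÷ 225 mL = 0.2222222 mg/mL
Rate = 6.7 mg/hr ÷ 0.2222222 mg/mL = 30.15 mL/hr
Duration = 225 mL ÷ 30.15 mL/hr = 7.462687 hr

7.5 hours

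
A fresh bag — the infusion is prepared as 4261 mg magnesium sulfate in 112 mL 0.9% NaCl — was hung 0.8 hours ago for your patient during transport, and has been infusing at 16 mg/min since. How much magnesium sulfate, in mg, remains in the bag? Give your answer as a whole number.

16 mg/min × 60 min/hr = 960 mg/hr
Concentration = 4261 mg ÷ 112 mL = 38.04464 mg/mL
Rate = 960 mg/hr ÷ 38.04464 mg/mL = 25.23351 mL/hr
Volume infused = 25.23351 mL/hr × 0.8 hr = 20.18681 mL
Volume remaining = 112 − 20.18681 = 91.81319 mL
Drug remaining = 91.81319 mL × 38.04464 mg/mL = 3493 mg

3493 mg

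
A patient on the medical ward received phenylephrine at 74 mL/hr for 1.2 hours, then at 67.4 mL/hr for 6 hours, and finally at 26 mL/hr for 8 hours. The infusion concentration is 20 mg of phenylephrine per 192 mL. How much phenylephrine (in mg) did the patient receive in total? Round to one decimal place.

Concentration = 20 mg ÷ 192 mL = 0.1041667 mg/mL
Stage 1: 74 mL/hr × 1.2 hr = 88.8 mL → 88.8 mL × 0.1041667 mg/mL = 9.25 mg
Stage 2: 67.4 mL/hr × 6 hr = 404.4 mL → 404.4 mL × 0.1041667 mg/mL = 42.125 mg
Stage 3: 26 mL/hr × 8 hr = 208 mL → 208 mL × 0.1041667 mg/mL = 21.66667 mg
Total = 9.25 + 42.125 + 21.66667 = 73.04167 mg

73.0 mg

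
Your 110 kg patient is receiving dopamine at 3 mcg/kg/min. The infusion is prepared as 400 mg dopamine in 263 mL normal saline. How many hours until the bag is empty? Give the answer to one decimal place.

20.2 hours

Dose = 3 mcg/kg/min × 110 kg = 330 mcg/min
330 mcg/min × 60 min/hr = 19800 mcg/hr
Concentration = 400 mg ÷ 263 mL = 1.520913 mg/mL = 1520.913 mcg/mL
Rate = 19800 mcg/hr ÷ 1520.913 mcg/mL = 13.0185 mL/hr
Duration = 263 mL ÷ 13.0185 mL/hr = 20.20202 hr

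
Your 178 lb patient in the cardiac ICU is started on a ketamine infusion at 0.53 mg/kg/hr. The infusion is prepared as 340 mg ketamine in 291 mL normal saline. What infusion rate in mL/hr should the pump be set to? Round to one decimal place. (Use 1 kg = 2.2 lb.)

36.7 mL/hr

Weight = 178 lb ÷ 2.2 lb/kg = 80.90909 kg
Dose = 0.53 mg/kg/hr × 80.90909 kg = 42.88182 mg/hr
Concentration = 340 mg ÷ 291 mL = 1.168385 mg/mL
Rate = 42.88182 mg/hr ÷ 1.168385 mg/mL = 36.70179 mL/hr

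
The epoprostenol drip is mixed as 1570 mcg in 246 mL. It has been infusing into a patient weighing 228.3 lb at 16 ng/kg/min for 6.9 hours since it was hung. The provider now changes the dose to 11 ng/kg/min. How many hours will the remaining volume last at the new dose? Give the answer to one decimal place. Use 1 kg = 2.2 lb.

Initial rate:
Weight = 228.3 lb ÷ 2.2 lb/kg = 103.7727 kg
Dose = 16 ng/kg/min × 103.7727 kg = 1660.364 ng/min
1660.364 ng/min × 60 min/hr = 99621.82 ng/hr
Concentration = 1570 mcg ÷ 246 mL = 6.382114 mcg/mL = 6382.114 ng/mL
Rate = 99621.82 ng/hr ÷ 6382.114 ng/mL = 15.60953 mL/hr
Volume infused so far = 15.60953 mL/hr × 6.9 hr = 107.7058 mL
Volume remaining = 246 − 107.7058 = 138.2942 mL
New rate:
Dose = 11 ng/kg/min × 103.7727 kg = 1141.5 ng/min
1141.5 ng/min × 60 min/hr = 68490 ng/hr
Rate = 68490 ng/hr ÷ 6382.114 ng/mL = 10.73155 mL/hr
Time remaining = 138.2942 mL ÷ 10.73155 mL/hr = 12.88669 hr

12.9 hours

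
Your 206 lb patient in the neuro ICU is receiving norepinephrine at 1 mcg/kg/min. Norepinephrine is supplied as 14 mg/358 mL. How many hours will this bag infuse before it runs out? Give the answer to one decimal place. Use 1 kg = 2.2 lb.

Weight = 206 lb ÷ 2.2 lb/kg = 93.63636 kg
Dose = 1 mcg/kg/min × 93.63636 kg = 93.63636 mcg/min
93.63636 mcg/min × 60 min/hr = 5618.182 mcg/hr
Concentration = 14 mg ÷ 358 mL = 0.03910615 mg/mL = 39.10615 mcg/mL
Rate = 5618.182 mcg/hr ÷ 39.10615 mcg/mL = 143.6649 mL/hr
Duration = 358 mL ÷ 143.6649 mL/hr = 2.491909 hr

2.5 hours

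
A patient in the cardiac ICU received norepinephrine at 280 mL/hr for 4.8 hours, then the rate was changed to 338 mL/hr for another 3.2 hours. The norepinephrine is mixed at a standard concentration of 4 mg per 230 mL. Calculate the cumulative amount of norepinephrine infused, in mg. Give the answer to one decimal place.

Concentration = 4 mg ÷ 230 mL = 0.0173913 mg/mL
Stage 1: 280 mL/hr × 4.8 hr = 1344 mL → 1344 mL × 0.0173913 mg/mL = 23.37391 mg
Stage 2: 338 mL/hr × 3.2 hr = 1081.6 mL → 1081.6 mL × 0.0173913 mg/mL = 18.81043 mg
Total = 23.37391 + 18.81043 = 42.18435 mg

42.2 mg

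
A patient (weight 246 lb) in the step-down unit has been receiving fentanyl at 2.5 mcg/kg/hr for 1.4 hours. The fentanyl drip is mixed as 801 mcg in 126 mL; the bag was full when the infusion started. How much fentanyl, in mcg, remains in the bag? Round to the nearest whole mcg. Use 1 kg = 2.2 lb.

410 mcg

Weight = 246 lb ÷ 2.2 lb/kg = 111.8182 kg
Dose = 2.5 mcg/kg/hr × 111.8182 kg = 279.5455 mcg/hr
Concentration = 801 mcg ÷ 126 mL = 6.357143 mcg/mL
Rate = 279.5455 mcg/hr ÷ 6.357143 mcg/mL = 43.97344 mL/hr
Volume infused = 43.97344 mL/hr × 1.4 hr = 61.56282 mL
Volume remaining = 126 − 61.56282 = 64.43718 mL
Drug remaining = 64.43718 mL × 6.357143 mcg/mL = 409.6364 mcg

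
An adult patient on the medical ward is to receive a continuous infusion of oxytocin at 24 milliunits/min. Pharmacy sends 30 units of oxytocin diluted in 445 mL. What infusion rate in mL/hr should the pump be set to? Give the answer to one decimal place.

24 milliunits/min × 60 min/hr = 1440 milliunits/hr
Concentration = 30 units ÷ 445 mL = 0.06741573 units/mL = 67.41573 milliunits/mL
Rate = 1440 milliunits/hr ÷ 67.41573 milliunits/mL = 21.36 mL/hr

21.4 mL/hr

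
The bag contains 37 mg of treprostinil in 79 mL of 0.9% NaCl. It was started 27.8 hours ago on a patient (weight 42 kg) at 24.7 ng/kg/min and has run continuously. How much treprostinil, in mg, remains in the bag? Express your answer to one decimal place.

Dose = 24.7 ng/kg/min × 42 kg = 1037.4 ng/min
1037.4 ng/min × 60 min/hr = 62244 ng/hr
Concentration = 37 mg ÷ 79 mL = 0.4683544 mg/mL = 468354.4 ng/mL
Rate = 62244 ng/hr ÷ 468354.4 ng/mL = 0.1328994 mL/hr
Volume infused = 0.1328994 mL/hr × 27.8 hr = 3.694602 mL
Volume remaining = 79 − 3.694602 = 75.3054 mL
Drug remaining = 75.3054 mL × 468354.4 ng/mL = 35269617 ng = 35.26962 mg

35.3 mg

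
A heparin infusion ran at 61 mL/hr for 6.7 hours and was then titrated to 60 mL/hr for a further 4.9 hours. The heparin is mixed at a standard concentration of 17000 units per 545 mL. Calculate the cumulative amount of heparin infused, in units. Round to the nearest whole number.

Concentration = 17000 units ÷ 545 mL = 31.19266 units/mL
Stage 1: 61 mL/hr × 6.7 hr = 408.7 mL → 408.7 mL × 31.19266 units/mL = 12748.44 units
Stage 2: 60 mL/hr × 4.9 hr = 294 mL → 294 mL × 31.19266 units/mL = 9170.642 units
Total = 12748.44 + 9170.642 = 21919.08 units

21919 units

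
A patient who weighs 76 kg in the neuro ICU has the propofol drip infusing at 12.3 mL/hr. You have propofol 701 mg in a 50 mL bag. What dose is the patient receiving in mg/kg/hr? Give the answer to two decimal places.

2.27 mg/kg/hr

Concentration = 701 mg ÷ 50 mL = 14.02 mg/mL
Drug rate = 12.3 mL/hr × 14.02 mg/mL = 172.446 mg/hr
172.446 mg/hr ÷ 76 kg = 2.269026 mg/kg/hr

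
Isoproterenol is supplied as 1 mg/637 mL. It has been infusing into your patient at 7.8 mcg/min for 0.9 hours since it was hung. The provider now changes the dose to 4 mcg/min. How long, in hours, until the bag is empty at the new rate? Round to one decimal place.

Initial rate:
7.8 mcg/min × 60 min/hr = 468 mcg/hr
Concentration = 1 mg ÷ 637 mL = 0.001569859 mg/mL = 1.569859 mcg/mL
Rate = 468 mcg/hr ÷ 1.569859 mcg/mL = 298.116 mL/hr
Volume infused so far = 298.116 mL/hr × 0.9 hr = 268.3044 mL
Volume remaining = 637 − 268.3044 = 368.6956 mL
New rate:
4 mcg/min × 60 min/hr = 240 mcg/hr
Rate = 240 mcg/hr ÷ 1.569859 mcg/mL = 152.88 mL/hr
Time remaining = 368.6956 mL ÷ 152.88 mL/hr = 2.411667 hr

2.4 hours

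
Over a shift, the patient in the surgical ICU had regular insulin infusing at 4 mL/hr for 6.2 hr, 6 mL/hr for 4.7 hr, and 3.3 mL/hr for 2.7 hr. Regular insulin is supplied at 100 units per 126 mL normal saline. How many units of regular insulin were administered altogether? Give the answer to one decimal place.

Concentration = 100 units ÷ 126 mL = 0.7936508 units/mL
Stage 1: 4 mL/hr × 6.2 hr = 24.8 mL → 24.8 mL × 0.7936508 units/mL = 19.68254 units
Stage 2: 6 mL/hr × 4.7 hr = 28.2 mL → 28.2 mL × 0.7936508 units/mL = 22.38095 units
Stage 3: 3.3 mL/hr × 2.7 hr = 8.91 mL → 8.91 mL × 0.7936508 units/mL = 7.071429 units
Total = 19.68254 + 22.38095 + 7.071429 = 49.13492 units

49.1 units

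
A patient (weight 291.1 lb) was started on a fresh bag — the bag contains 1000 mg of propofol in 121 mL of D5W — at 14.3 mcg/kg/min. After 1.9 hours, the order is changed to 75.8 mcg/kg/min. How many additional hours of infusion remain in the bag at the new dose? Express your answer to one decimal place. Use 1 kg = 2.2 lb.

Initial rate:
Weight = 291.1 lb ÷ 2.2 lb/kg = 132.3182 kg
Dose = 14.3 mcg/kg/min × 132.3182 kg = 1892.15 mcg/min
1892.15 mcg/min × 60 min/hr = 113529 mcg/hr
Concentration = 1000 mg ÷ 121 mL = 8.264463 mg/mL = 8264.463 mcg/mL
Rate = 113529 mcg/hr ÷ 8264.463 mcg/mL = 13.73701 mL/hr
Volume infused so far = 13.73701 mL/hr × 1.9 hr = 26.10032 mL
Volume remaining = 121 − 26.10032 = 94.89968 mL
New rate:
Dose = 75.8 mcg/kg/min × 132.3182 kg = 10029.72 mcg/min
10029.72 mcg/min × 60 min/hr = 601783.1 mcg/hr
Rate = 601783.1 mcg/hr ÷ 8264.463 mcg/mL = 72.81575 mL/hr
Time remaining = 94.89968 mL ÷ 72.81575 mL/hr = 1.303285 hr

1.3 hours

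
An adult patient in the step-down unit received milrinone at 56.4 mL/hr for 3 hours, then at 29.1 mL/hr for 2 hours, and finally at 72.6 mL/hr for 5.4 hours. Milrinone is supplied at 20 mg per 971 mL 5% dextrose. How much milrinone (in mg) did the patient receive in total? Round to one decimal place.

12.8 mg

Concentration = 20 mg ÷ 971 mL = 0.02059732 mg/mL
Stage 1: 56.4 mL/hr × 3 hr = 169.2 mL → 169.2 mL × 0.02059732 mg/mL = 3.485067 mg
Stage 2: 29.1 mL/hr × 2 hr = 58.2 mL → 58.2 mL × 0.02059732 mg/mL = 1.198764 mg
Stage 3: 72.6 mL/hr × 5.4 hr = 392.04 mL → 392.04 mL × 0.02059732 mg/mL = 8.074974 mg
Total = 3.485067 + 1.198764 + 8.074974 = 12.75881 mg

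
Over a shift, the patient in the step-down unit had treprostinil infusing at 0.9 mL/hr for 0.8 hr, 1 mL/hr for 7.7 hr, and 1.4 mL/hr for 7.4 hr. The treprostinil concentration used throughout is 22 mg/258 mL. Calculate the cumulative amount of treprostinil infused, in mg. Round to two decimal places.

Concentration = 22 mg ÷ 258 mL = 0.08527132 mg/mL
Stage 1: 0.9 mL/hr × 0.8 hr = 0.72 mL → 0.72 mL × 0.08527132 mg/mL = 0.06139535 mg
Stage 2: 1 mL/hr × 7.7 hr = 7.7 mL → 7.7 mL × 0.08527132 mg/mL = 0.6565891 mg
Stage 3: 1.4 mL/hr × 7.4 hr = 10.36 mL → 10.36 mL × 0.08527132 mg/mL = 0.8834109 mg
Total = 0.06139535 + 0.6565891 + 0.8834109 = 1.601395 mg

1.60 mg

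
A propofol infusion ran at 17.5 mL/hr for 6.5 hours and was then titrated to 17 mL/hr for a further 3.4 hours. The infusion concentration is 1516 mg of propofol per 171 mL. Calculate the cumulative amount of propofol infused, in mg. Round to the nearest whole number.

1521 mg

Concentration = 1516 mg ÷ 171 mL = 8.865497 mg/mL
Stage 1: 17.5 mL/hr × 6.5 hr = 113.75 mL → 113.75 mL × 8.865497 mg/mL = 1008.45 mg
Stage 2: 17 mL/hr × 3.4 hr = 57.8 mL → 57.8 mL × 8.865497 mg/mL = 512.4257 mg
Total = 1008.45 + 512.4257 = 1520.876 mg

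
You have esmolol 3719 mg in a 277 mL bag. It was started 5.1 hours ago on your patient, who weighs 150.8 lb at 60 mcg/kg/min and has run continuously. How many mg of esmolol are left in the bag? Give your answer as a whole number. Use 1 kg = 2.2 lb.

2461 mg

Weight = 150.8 lb ÷ 2.2 lb/kg = 68.54545 kg
Dose = 60 mcg/kg/min × 68.54545 kg = 4112.727 mcg/min
4112.727 mcg/min × 60 min/hr = 246763.6 mcg/hr
Concentration = 3719 mg ÷ 277 mL = 13.42599 mg/mL = 13425.99 mcg/mL
Rate = 246763.6 mcg/hr ÷ 13425.99 mcg/mL = 18.37954 mL/hr
Volume infused = 18.37954 mL/hr × 5.1 hr = 93.73568 mL
Volume remaining = 277 − 93.73568 = 183.2643 mL
Drug remaining = 183.2643 mL × 13425.99 mcg/mL = 2460505 mcg = 2460.505 mg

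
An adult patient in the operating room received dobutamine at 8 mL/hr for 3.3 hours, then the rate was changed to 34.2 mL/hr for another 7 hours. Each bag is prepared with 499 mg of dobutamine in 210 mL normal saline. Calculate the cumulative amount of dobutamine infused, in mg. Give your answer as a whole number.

632 mg

Concentration = 499 mg ÷ 210 mL = 2.37619 mg/mL
Stage 1: 8 mL/hr × 3.3 hr = 26.4 mL → 26.4 mL × 2.37619 mg/mL = 62.73143 mg
Stage 2: 34.2 mL/hr × 7 hr = 239.4 mL → 239.4 mL × 2.37619 mg/mL = 568.86 mg
Total = 62.73143 + 568.86 = 631.5914 mg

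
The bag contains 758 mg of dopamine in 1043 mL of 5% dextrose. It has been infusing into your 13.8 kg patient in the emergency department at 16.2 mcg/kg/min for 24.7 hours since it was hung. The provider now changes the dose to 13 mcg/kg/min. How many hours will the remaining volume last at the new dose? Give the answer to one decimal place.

Initial rate:
Dose = 16.2 mcg/kg/min × 13.8 kg = 223.56 mcg/min
223.56 mcg/min × 60 min/hr = 13413.6 mcg/hr
Concentration = 758 mg ÷ 1043 mL = 0.7267498 mg/mL = 726.7498 mcg/mL
Rate = 13413.6 mcg/hr ÷ 726.7498 mcg/mL = 18.45697 mL/hr
Volume infused so far = 18.45697 mL/hr × 24.7 hr = 455.8872 mL
Volume remaining = 1043 − 455.8872 = 587.1128 mL
New rate:
Dose = 13 mcg/kg/min × 13.8 kg = 179.4 mcg/min
179.4 mcg/min × 60 min/hr = 10764 mcg/hr
Rate = 10764 mcg/hr ÷ 726.7498 mcg/mL = 14.81115 mL/hr
Time remaining = 587.1128 mL ÷ 14.81115 mL/hr = 39.63992 hr

39.6 hours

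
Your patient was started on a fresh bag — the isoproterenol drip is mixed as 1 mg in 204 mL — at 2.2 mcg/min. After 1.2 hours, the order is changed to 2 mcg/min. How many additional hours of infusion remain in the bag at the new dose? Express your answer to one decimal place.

Initial rate:
2.2 mcg/min × 60 min/hr = 132 mcg/hr
Concentration = 1 mg ÷ 204 mL = 0.004901961 mg/mL = 4.901961 mcg/mL
Rate = 132 mcg/hr ÷ 4.901961 mcg/mL = 26.928 mL/hr
Volume infused so far = 26.928 mL/hr × 1.2 hr = 32.3136 mL
Volume remaining = 204 − 32.3136 = 171.6864 mL
New rate:
2 mcg/min × 60 min/hr = 120 mcg/hr
Rate = 120 mcg/hr ÷ 4.901961 mcg/mL = 24.48 mL/hr
Time remaining = 171.6864 mL ÷ 24.48 mL/hr = 7.013333 hr

7.0 hours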